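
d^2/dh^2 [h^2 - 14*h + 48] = 2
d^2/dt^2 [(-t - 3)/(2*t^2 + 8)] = (-4*t^2*(t + 3) + 3*(t + 1)*(t^2 + 4))/(t^2 + 4)^3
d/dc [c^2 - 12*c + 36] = 2*c - 12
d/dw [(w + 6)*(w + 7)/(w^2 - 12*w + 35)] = (-25*w^2 - 14*w + 959)/(w^4 - 24*w^3 + 214*w^2 - 840*w + 1225)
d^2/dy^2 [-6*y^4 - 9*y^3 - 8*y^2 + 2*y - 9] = -72*y^2 - 54*y - 16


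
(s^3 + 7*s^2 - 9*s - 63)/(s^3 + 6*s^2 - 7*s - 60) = (s^2 + 10*s + 21)/(s^2 + 9*s + 20)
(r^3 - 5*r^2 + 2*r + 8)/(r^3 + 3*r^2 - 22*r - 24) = (r - 2)/(r + 6)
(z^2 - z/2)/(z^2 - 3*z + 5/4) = 2*z/(2*z - 5)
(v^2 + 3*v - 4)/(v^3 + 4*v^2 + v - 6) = (v + 4)/(v^2 + 5*v + 6)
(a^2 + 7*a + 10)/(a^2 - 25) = (a + 2)/(a - 5)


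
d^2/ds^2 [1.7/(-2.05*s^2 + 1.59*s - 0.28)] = (14.2885*s^2 - 11.0823*s - 1.7*(4.1*s - 1.59)*(8.2*s - 3.18) + 1.9516)/(2.05*s^2 - 1.59*s + 0.28)^3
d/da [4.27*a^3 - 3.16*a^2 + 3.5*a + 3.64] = 12.81*a^2 - 6.32*a + 3.5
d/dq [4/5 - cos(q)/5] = sin(q)/5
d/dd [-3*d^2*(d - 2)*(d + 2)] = 12*d*(2 - d^2)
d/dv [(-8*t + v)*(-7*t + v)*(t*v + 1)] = 56*t^3 - 30*t^2*v + 3*t*v^2 - 15*t + 2*v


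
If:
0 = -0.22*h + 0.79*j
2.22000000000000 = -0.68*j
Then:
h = -11.72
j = -3.26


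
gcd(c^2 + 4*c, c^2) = c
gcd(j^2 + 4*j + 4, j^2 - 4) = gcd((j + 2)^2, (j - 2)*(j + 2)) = j + 2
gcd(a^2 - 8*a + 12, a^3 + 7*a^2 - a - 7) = 1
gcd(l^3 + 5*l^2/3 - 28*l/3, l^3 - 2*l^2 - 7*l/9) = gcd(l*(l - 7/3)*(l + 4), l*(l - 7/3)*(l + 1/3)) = l^2 - 7*l/3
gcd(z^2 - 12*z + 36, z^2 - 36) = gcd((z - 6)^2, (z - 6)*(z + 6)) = z - 6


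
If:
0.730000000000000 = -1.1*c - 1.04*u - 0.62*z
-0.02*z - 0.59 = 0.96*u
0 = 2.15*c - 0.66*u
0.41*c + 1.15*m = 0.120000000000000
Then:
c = -0.19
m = 0.17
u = -0.62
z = 0.20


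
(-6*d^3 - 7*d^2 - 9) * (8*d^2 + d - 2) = -48*d^5 - 62*d^4 + 5*d^3 - 58*d^2 - 9*d + 18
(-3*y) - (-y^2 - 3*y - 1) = y^2 + 1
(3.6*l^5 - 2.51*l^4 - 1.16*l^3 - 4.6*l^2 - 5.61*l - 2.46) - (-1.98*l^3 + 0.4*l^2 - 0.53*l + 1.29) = 3.6*l^5 - 2.51*l^4 + 0.82*l^3 - 5.0*l^2 - 5.08*l - 3.75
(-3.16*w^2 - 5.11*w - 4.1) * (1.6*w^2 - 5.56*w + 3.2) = -5.056*w^4 + 9.3936*w^3 + 11.7396*w^2 + 6.444*w - 13.12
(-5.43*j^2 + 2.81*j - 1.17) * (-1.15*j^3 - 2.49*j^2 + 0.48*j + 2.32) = 6.2445*j^5 + 10.2892*j^4 - 8.2578*j^3 - 8.3355*j^2 + 5.9576*j - 2.7144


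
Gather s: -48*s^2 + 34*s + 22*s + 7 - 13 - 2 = -48*s^2 + 56*s - 8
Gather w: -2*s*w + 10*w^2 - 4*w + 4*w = -2*s*w + 10*w^2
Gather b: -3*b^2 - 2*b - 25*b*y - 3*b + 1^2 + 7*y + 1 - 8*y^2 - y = -3*b^2 + b*(-25*y - 5) - 8*y^2 + 6*y + 2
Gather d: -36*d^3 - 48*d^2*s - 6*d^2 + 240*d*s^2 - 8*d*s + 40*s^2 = -36*d^3 + d^2*(-48*s - 6) + d*(240*s^2 - 8*s) + 40*s^2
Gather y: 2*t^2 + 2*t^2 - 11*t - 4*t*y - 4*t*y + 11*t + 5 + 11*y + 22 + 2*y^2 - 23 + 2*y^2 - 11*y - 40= 4*t^2 - 8*t*y + 4*y^2 - 36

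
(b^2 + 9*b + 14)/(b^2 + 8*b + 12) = (b + 7)/(b + 6)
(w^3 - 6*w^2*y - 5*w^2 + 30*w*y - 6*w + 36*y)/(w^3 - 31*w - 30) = (w - 6*y)/(w + 5)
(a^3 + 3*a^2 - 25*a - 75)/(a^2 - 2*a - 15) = a + 5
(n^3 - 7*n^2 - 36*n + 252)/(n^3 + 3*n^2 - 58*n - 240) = (n^2 - 13*n + 42)/(n^2 - 3*n - 40)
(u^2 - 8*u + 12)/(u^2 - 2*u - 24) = (u - 2)/(u + 4)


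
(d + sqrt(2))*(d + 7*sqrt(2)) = d^2 + 8*sqrt(2)*d + 14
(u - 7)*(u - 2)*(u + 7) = u^3 - 2*u^2 - 49*u + 98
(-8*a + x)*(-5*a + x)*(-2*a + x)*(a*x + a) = -80*a^4*x - 80*a^4 + 66*a^3*x^2 + 66*a^3*x - 15*a^2*x^3 - 15*a^2*x^2 + a*x^4 + a*x^3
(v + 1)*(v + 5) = v^2 + 6*v + 5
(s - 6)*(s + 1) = s^2 - 5*s - 6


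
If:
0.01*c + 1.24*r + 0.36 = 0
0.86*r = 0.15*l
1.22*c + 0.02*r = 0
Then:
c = 0.00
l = -1.66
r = -0.29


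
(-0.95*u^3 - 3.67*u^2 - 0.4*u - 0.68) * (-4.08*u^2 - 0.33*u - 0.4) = 3.876*u^5 + 15.2871*u^4 + 3.2231*u^3 + 4.3744*u^2 + 0.3844*u + 0.272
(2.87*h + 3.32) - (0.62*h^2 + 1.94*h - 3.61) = -0.62*h^2 + 0.93*h + 6.93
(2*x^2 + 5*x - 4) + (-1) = 2*x^2 + 5*x - 5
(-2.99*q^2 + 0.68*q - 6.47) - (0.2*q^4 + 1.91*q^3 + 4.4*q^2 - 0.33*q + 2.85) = -0.2*q^4 - 1.91*q^3 - 7.39*q^2 + 1.01*q - 9.32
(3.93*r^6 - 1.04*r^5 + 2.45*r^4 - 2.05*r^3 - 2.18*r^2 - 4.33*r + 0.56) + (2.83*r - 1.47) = 3.93*r^6 - 1.04*r^5 + 2.45*r^4 - 2.05*r^3 - 2.18*r^2 - 1.5*r - 0.91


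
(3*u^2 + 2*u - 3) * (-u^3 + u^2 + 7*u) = -3*u^5 + u^4 + 26*u^3 + 11*u^2 - 21*u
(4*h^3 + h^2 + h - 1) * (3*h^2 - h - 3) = 12*h^5 - h^4 - 10*h^3 - 7*h^2 - 2*h + 3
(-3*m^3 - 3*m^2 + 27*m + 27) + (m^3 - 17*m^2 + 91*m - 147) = -2*m^3 - 20*m^2 + 118*m - 120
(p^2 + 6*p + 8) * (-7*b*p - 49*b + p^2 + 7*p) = -7*b*p^3 - 91*b*p^2 - 350*b*p - 392*b + p^4 + 13*p^3 + 50*p^2 + 56*p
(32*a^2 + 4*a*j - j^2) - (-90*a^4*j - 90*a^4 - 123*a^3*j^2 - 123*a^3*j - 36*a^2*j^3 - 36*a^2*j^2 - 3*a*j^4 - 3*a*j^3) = 90*a^4*j + 90*a^4 + 123*a^3*j^2 + 123*a^3*j + 36*a^2*j^3 + 36*a^2*j^2 + 32*a^2 + 3*a*j^4 + 3*a*j^3 + 4*a*j - j^2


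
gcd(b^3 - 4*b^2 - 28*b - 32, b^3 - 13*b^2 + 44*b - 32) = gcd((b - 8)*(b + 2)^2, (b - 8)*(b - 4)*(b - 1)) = b - 8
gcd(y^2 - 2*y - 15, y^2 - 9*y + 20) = y - 5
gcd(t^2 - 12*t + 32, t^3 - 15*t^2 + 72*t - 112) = t - 4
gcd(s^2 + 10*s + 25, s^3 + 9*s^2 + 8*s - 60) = s + 5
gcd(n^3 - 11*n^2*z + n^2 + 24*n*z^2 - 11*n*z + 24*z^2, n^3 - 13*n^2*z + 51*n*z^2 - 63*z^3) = -n + 3*z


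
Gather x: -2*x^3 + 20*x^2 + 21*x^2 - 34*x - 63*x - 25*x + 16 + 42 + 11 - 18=-2*x^3 + 41*x^2 - 122*x + 51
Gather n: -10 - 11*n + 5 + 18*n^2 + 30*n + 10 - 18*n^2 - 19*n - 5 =0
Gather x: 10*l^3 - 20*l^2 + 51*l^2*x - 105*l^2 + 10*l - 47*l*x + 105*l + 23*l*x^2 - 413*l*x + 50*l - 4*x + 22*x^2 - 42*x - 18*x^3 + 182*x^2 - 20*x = 10*l^3 - 125*l^2 + 165*l - 18*x^3 + x^2*(23*l + 204) + x*(51*l^2 - 460*l - 66)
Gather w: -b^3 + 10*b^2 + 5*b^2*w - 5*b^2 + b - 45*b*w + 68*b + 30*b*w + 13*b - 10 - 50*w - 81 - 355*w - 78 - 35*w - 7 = -b^3 + 5*b^2 + 82*b + w*(5*b^2 - 15*b - 440) - 176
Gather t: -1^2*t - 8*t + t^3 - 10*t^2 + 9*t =t^3 - 10*t^2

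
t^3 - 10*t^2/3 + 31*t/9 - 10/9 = (t - 5/3)*(t - 1)*(t - 2/3)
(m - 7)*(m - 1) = m^2 - 8*m + 7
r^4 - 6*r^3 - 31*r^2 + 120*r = r*(r - 8)*(r - 3)*(r + 5)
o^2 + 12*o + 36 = (o + 6)^2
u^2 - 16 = (u - 4)*(u + 4)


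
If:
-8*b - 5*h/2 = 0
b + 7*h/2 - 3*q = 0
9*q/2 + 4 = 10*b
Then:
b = 40/253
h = -128/253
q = -136/253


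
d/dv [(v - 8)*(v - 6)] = 2*v - 14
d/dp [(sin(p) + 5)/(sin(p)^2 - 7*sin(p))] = (-cos(p) - 10/tan(p) + 35*cos(p)/sin(p)^2)/(sin(p) - 7)^2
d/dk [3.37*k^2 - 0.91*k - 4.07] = 6.74*k - 0.91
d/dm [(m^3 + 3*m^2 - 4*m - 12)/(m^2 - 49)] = (m^4 - 143*m^2 - 270*m + 196)/(m^4 - 98*m^2 + 2401)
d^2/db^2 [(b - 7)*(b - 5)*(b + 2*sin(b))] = -2*b^2*sin(b) + 24*b*sin(b) + 8*b*cos(b) + 6*b - 66*sin(b) - 48*cos(b) - 24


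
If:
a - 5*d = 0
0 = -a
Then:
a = 0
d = 0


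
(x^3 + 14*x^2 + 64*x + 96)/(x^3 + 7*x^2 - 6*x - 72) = (x + 4)/(x - 3)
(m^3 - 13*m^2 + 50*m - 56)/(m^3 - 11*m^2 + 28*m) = (m - 2)/m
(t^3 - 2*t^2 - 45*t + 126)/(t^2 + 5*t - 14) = (t^2 - 9*t + 18)/(t - 2)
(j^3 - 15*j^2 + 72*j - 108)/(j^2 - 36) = (j^2 - 9*j + 18)/(j + 6)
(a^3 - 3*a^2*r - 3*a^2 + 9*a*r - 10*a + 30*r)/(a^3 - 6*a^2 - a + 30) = (a - 3*r)/(a - 3)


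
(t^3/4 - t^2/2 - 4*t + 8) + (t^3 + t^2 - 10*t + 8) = 5*t^3/4 + t^2/2 - 14*t + 16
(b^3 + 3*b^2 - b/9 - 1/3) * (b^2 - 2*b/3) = b^5 + 7*b^4/3 - 19*b^3/9 - 7*b^2/27 + 2*b/9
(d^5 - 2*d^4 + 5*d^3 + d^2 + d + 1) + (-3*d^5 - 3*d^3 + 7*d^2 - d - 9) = -2*d^5 - 2*d^4 + 2*d^3 + 8*d^2 - 8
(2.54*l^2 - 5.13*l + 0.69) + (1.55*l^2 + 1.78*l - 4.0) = 4.09*l^2 - 3.35*l - 3.31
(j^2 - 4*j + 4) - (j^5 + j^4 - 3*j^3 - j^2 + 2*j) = -j^5 - j^4 + 3*j^3 + 2*j^2 - 6*j + 4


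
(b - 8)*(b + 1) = b^2 - 7*b - 8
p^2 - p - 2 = (p - 2)*(p + 1)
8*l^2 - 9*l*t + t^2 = (-8*l + t)*(-l + t)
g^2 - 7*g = g*(g - 7)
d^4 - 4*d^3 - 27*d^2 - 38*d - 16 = (d - 8)*(d + 1)^2*(d + 2)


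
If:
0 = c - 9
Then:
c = 9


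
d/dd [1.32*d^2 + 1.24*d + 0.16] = 2.64*d + 1.24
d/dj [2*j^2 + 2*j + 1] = 4*j + 2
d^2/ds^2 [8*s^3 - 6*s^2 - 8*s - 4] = 48*s - 12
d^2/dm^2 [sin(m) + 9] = -sin(m)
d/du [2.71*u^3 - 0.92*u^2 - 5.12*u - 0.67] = 8.13*u^2 - 1.84*u - 5.12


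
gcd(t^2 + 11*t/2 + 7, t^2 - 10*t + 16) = 1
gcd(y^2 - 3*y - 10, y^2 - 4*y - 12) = y + 2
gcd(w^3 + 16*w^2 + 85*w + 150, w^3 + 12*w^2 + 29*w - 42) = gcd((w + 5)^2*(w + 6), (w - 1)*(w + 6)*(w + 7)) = w + 6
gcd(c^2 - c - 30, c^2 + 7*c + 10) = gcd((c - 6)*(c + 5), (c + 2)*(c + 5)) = c + 5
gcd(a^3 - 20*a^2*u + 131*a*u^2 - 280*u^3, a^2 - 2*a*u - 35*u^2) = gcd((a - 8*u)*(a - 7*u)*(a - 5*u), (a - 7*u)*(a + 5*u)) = -a + 7*u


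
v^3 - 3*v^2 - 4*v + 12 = (v - 3)*(v - 2)*(v + 2)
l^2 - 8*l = l*(l - 8)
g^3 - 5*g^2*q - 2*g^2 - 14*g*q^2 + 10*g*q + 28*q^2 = (g - 2)*(g - 7*q)*(g + 2*q)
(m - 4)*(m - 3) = m^2 - 7*m + 12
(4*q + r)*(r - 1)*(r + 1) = 4*q*r^2 - 4*q + r^3 - r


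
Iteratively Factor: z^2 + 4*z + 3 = (z + 1)*(z + 3)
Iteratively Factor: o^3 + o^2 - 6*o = (o - 2)*(o^2 + 3*o) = o*(o - 2)*(o + 3)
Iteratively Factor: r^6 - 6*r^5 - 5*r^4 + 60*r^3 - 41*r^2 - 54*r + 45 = (r + 1)*(r^5 - 7*r^4 + 2*r^3 + 58*r^2 - 99*r + 45) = (r - 3)*(r + 1)*(r^4 - 4*r^3 - 10*r^2 + 28*r - 15) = (r - 5)*(r - 3)*(r + 1)*(r^3 + r^2 - 5*r + 3) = (r - 5)*(r - 3)*(r + 1)*(r + 3)*(r^2 - 2*r + 1) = (r - 5)*(r - 3)*(r - 1)*(r + 1)*(r + 3)*(r - 1)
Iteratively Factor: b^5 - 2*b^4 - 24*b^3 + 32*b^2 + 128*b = (b - 4)*(b^4 + 2*b^3 - 16*b^2 - 32*b) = (b - 4)*(b + 4)*(b^3 - 2*b^2 - 8*b) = b*(b - 4)*(b + 4)*(b^2 - 2*b - 8) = b*(b - 4)^2*(b + 4)*(b + 2)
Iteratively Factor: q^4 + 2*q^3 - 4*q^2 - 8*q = (q)*(q^3 + 2*q^2 - 4*q - 8) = q*(q - 2)*(q^2 + 4*q + 4) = q*(q - 2)*(q + 2)*(q + 2)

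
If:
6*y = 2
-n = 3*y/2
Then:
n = -1/2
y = 1/3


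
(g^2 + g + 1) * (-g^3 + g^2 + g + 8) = -g^5 + g^3 + 10*g^2 + 9*g + 8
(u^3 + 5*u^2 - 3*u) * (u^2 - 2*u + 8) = u^5 + 3*u^4 - 5*u^3 + 46*u^2 - 24*u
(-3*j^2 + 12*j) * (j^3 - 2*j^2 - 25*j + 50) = -3*j^5 + 18*j^4 + 51*j^3 - 450*j^2 + 600*j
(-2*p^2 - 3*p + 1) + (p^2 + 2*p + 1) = -p^2 - p + 2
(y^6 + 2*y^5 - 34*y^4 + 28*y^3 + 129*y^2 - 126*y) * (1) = y^6 + 2*y^5 - 34*y^4 + 28*y^3 + 129*y^2 - 126*y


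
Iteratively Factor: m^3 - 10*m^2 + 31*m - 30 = (m - 2)*(m^2 - 8*m + 15) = (m - 5)*(m - 2)*(m - 3)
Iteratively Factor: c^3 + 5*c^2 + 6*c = (c + 2)*(c^2 + 3*c) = c*(c + 2)*(c + 3)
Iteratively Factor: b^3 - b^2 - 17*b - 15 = (b + 1)*(b^2 - 2*b - 15) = (b - 5)*(b + 1)*(b + 3)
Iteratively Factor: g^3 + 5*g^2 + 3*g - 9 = (g - 1)*(g^2 + 6*g + 9) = (g - 1)*(g + 3)*(g + 3)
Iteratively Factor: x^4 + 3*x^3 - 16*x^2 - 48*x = (x + 3)*(x^3 - 16*x) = (x - 4)*(x + 3)*(x^2 + 4*x) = x*(x - 4)*(x + 3)*(x + 4)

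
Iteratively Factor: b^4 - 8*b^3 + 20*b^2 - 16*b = (b - 2)*(b^3 - 6*b^2 + 8*b) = (b - 4)*(b - 2)*(b^2 - 2*b) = (b - 4)*(b - 2)^2*(b)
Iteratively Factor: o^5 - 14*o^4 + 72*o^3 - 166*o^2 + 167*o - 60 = (o - 3)*(o^4 - 11*o^3 + 39*o^2 - 49*o + 20) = (o - 3)*(o - 1)*(o^3 - 10*o^2 + 29*o - 20) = (o - 3)*(o - 1)^2*(o^2 - 9*o + 20) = (o - 4)*(o - 3)*(o - 1)^2*(o - 5)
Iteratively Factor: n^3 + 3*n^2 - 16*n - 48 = (n - 4)*(n^2 + 7*n + 12) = (n - 4)*(n + 3)*(n + 4)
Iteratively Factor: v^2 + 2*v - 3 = (v + 3)*(v - 1)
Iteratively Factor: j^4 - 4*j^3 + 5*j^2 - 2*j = (j - 2)*(j^3 - 2*j^2 + j) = (j - 2)*(j - 1)*(j^2 - j) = j*(j - 2)*(j - 1)*(j - 1)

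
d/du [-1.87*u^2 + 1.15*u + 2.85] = 1.15 - 3.74*u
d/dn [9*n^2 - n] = 18*n - 1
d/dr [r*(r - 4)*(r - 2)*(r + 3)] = 4*r^3 - 9*r^2 - 20*r + 24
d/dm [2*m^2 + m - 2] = 4*m + 1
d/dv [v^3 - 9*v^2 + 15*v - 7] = 3*v^2 - 18*v + 15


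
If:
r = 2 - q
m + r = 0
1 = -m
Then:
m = -1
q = 1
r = 1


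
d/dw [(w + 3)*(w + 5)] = 2*w + 8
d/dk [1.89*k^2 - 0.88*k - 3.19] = 3.78*k - 0.88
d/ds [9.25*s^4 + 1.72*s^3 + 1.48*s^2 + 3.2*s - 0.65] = 37.0*s^3 + 5.16*s^2 + 2.96*s + 3.2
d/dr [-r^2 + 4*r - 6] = 4 - 2*r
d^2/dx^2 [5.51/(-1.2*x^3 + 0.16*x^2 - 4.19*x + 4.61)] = ((39.672*x - 1.7632)*(1.2*x^3 - 0.16*x^2 + 4.19*x - 4.61) - 5.51*(3.6*x^2 - 0.32*x + 4.19)*(7.2*x^2 - 0.64*x + 8.38))/(1.2*x^3 - 0.16*x^2 + 4.19*x - 4.61)^3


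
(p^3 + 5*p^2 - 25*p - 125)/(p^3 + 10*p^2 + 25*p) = (p - 5)/p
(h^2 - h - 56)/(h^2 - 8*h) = (h + 7)/h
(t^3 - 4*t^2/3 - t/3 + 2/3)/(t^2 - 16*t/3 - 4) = (t^2 - 2*t + 1)/(t - 6)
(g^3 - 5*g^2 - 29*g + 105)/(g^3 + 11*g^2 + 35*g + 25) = (g^2 - 10*g + 21)/(g^2 + 6*g + 5)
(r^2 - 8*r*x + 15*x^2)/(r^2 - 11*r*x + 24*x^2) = (-r + 5*x)/(-r + 8*x)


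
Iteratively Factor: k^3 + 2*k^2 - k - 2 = (k + 1)*(k^2 + k - 2) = (k + 1)*(k + 2)*(k - 1)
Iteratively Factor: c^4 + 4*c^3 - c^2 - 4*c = (c - 1)*(c^3 + 5*c^2 + 4*c) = c*(c - 1)*(c^2 + 5*c + 4) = c*(c - 1)*(c + 4)*(c + 1)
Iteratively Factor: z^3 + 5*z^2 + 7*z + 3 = (z + 1)*(z^2 + 4*z + 3) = (z + 1)*(z + 3)*(z + 1)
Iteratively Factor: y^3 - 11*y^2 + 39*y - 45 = (y - 3)*(y^2 - 8*y + 15) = (y - 5)*(y - 3)*(y - 3)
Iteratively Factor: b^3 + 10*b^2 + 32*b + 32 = (b + 2)*(b^2 + 8*b + 16) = (b + 2)*(b + 4)*(b + 4)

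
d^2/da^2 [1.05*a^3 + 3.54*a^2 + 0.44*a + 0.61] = 6.3*a + 7.08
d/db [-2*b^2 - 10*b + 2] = -4*b - 10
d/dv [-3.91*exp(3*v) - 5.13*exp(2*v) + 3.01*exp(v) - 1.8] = (-11.73*exp(2*v) - 10.26*exp(v) + 3.01)*exp(v)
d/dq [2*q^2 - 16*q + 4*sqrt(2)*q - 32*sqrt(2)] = 4*q - 16 + 4*sqrt(2)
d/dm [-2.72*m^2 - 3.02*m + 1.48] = -5.44*m - 3.02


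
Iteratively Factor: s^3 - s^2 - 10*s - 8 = (s - 4)*(s^2 + 3*s + 2) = (s - 4)*(s + 1)*(s + 2)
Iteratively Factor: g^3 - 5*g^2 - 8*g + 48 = (g + 3)*(g^2 - 8*g + 16) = (g - 4)*(g + 3)*(g - 4)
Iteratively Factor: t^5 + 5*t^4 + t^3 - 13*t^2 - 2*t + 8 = (t - 1)*(t^4 + 6*t^3 + 7*t^2 - 6*t - 8) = (t - 1)*(t + 2)*(t^3 + 4*t^2 - t - 4) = (t - 1)^2*(t + 2)*(t^2 + 5*t + 4) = (t - 1)^2*(t + 1)*(t + 2)*(t + 4)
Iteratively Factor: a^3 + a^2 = (a + 1)*(a^2) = a*(a + 1)*(a)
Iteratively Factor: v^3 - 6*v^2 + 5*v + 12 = (v + 1)*(v^2 - 7*v + 12) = (v - 4)*(v + 1)*(v - 3)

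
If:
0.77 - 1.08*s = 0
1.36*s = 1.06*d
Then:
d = 0.91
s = 0.71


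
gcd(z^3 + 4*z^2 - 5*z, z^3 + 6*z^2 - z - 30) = z + 5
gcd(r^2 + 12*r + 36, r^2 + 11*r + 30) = r + 6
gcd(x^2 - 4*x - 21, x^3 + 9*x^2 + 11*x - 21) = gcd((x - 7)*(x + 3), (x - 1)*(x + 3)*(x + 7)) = x + 3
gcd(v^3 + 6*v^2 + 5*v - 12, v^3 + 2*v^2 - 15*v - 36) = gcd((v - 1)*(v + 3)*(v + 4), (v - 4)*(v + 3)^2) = v + 3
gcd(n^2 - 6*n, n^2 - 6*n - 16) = 1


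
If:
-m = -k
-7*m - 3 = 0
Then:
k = -3/7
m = -3/7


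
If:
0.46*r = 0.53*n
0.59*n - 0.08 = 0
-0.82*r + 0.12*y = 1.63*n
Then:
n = 0.14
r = 0.16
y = 2.91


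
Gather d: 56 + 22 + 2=80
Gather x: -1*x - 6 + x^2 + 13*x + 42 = x^2 + 12*x + 36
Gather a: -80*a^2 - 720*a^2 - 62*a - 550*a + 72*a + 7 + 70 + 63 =-800*a^2 - 540*a + 140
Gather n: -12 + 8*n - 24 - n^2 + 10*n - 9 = -n^2 + 18*n - 45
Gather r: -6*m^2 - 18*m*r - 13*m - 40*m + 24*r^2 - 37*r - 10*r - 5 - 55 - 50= -6*m^2 - 53*m + 24*r^2 + r*(-18*m - 47) - 110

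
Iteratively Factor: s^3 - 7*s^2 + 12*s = (s - 3)*(s^2 - 4*s) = (s - 4)*(s - 3)*(s)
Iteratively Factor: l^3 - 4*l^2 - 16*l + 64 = (l + 4)*(l^2 - 8*l + 16) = (l - 4)*(l + 4)*(l - 4)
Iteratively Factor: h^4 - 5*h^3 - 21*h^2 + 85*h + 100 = (h - 5)*(h^3 - 21*h - 20) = (h - 5)*(h + 4)*(h^2 - 4*h - 5) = (h - 5)*(h + 1)*(h + 4)*(h - 5)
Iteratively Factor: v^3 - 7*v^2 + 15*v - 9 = (v - 3)*(v^2 - 4*v + 3) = (v - 3)*(v - 1)*(v - 3)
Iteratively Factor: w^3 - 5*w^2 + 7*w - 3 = (w - 1)*(w^2 - 4*w + 3) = (w - 3)*(w - 1)*(w - 1)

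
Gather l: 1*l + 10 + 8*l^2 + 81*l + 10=8*l^2 + 82*l + 20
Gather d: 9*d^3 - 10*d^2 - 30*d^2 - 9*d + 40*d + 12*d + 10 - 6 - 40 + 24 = 9*d^3 - 40*d^2 + 43*d - 12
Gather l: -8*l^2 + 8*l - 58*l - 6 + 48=-8*l^2 - 50*l + 42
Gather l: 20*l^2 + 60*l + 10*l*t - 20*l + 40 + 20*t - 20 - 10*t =20*l^2 + l*(10*t + 40) + 10*t + 20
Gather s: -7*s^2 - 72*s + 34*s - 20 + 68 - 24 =-7*s^2 - 38*s + 24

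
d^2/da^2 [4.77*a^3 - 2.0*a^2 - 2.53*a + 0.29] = 28.62*a - 4.0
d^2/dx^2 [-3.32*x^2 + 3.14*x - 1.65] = -6.64000000000000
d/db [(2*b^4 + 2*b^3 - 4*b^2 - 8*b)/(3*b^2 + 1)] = 2*(6*b^5 + 3*b^4 + 4*b^3 + 15*b^2 - 4*b - 4)/(9*b^4 + 6*b^2 + 1)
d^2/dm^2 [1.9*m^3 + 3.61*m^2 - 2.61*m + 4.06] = 11.4*m + 7.22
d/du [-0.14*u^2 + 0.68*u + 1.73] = 0.68 - 0.28*u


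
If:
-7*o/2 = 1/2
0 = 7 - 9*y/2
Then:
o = -1/7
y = 14/9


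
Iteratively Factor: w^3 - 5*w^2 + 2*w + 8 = (w + 1)*(w^2 - 6*w + 8) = (w - 2)*(w + 1)*(w - 4)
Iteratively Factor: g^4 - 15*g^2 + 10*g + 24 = (g + 1)*(g^3 - g^2 - 14*g + 24) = (g + 1)*(g + 4)*(g^2 - 5*g + 6) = (g - 2)*(g + 1)*(g + 4)*(g - 3)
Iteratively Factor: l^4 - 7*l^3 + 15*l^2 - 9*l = (l - 1)*(l^3 - 6*l^2 + 9*l) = (l - 3)*(l - 1)*(l^2 - 3*l) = l*(l - 3)*(l - 1)*(l - 3)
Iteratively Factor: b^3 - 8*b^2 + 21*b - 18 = (b - 2)*(b^2 - 6*b + 9) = (b - 3)*(b - 2)*(b - 3)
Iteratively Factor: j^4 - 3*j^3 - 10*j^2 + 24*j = (j - 2)*(j^3 - j^2 - 12*j) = j*(j - 2)*(j^2 - j - 12) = j*(j - 4)*(j - 2)*(j + 3)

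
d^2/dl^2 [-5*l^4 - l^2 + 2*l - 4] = -60*l^2 - 2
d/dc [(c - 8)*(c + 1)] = 2*c - 7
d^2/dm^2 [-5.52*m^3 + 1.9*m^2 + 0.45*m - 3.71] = 3.8 - 33.12*m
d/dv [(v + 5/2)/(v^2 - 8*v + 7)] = (v^2 - 8*v - (v - 4)*(2*v + 5) + 7)/(v^2 - 8*v + 7)^2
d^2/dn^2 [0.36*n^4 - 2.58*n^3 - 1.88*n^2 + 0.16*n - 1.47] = 4.32*n^2 - 15.48*n - 3.76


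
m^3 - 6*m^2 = m^2*(m - 6)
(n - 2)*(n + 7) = n^2 + 5*n - 14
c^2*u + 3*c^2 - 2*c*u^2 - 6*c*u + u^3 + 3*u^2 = (-c + u)^2*(u + 3)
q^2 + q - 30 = (q - 5)*(q + 6)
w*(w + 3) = w^2 + 3*w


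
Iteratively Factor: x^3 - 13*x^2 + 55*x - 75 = (x - 5)*(x^2 - 8*x + 15) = (x - 5)^2*(x - 3)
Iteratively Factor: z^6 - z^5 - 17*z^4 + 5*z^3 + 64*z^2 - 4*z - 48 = (z + 3)*(z^5 - 4*z^4 - 5*z^3 + 20*z^2 + 4*z - 16) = (z - 1)*(z + 3)*(z^4 - 3*z^3 - 8*z^2 + 12*z + 16) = (z - 4)*(z - 1)*(z + 3)*(z^3 + z^2 - 4*z - 4) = (z - 4)*(z - 1)*(z + 1)*(z + 3)*(z^2 - 4) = (z - 4)*(z - 2)*(z - 1)*(z + 1)*(z + 3)*(z + 2)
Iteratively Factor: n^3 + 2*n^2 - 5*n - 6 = (n - 2)*(n^2 + 4*n + 3) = (n - 2)*(n + 3)*(n + 1)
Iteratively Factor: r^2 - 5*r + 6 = (r - 3)*(r - 2)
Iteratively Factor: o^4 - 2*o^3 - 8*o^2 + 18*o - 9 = (o - 1)*(o^3 - o^2 - 9*o + 9) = (o - 1)*(o + 3)*(o^2 - 4*o + 3) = (o - 1)^2*(o + 3)*(o - 3)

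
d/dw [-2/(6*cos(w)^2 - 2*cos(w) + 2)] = (1 - 6*cos(w))*sin(w)/(3*sin(w)^2 + cos(w) - 4)^2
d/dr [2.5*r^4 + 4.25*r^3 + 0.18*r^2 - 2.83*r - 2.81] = 10.0*r^3 + 12.75*r^2 + 0.36*r - 2.83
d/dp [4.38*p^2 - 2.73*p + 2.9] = 8.76*p - 2.73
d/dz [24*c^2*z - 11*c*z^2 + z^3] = 24*c^2 - 22*c*z + 3*z^2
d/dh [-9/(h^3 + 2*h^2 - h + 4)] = 9*(3*h^2 + 4*h - 1)/(h^3 + 2*h^2 - h + 4)^2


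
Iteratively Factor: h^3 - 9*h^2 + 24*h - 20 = (h - 2)*(h^2 - 7*h + 10) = (h - 5)*(h - 2)*(h - 2)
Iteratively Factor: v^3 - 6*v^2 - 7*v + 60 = (v - 5)*(v^2 - v - 12) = (v - 5)*(v + 3)*(v - 4)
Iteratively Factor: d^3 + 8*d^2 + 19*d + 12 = (d + 1)*(d^2 + 7*d + 12) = (d + 1)*(d + 3)*(d + 4)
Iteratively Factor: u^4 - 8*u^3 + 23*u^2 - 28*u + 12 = (u - 2)*(u^3 - 6*u^2 + 11*u - 6) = (u - 2)*(u - 1)*(u^2 - 5*u + 6) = (u - 2)^2*(u - 1)*(u - 3)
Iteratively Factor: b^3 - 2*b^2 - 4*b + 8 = (b + 2)*(b^2 - 4*b + 4) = (b - 2)*(b + 2)*(b - 2)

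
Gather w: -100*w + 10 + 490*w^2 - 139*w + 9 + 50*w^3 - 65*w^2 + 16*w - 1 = 50*w^3 + 425*w^2 - 223*w + 18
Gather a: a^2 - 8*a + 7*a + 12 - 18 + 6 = a^2 - a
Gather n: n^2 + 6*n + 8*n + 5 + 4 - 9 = n^2 + 14*n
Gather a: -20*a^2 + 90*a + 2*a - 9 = -20*a^2 + 92*a - 9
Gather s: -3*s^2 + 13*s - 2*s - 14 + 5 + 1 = -3*s^2 + 11*s - 8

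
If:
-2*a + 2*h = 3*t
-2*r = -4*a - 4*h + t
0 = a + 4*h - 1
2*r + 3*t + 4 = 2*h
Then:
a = -29/11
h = 10/11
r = -51/11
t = 26/11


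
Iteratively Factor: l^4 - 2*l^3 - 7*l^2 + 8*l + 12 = (l - 3)*(l^3 + l^2 - 4*l - 4) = (l - 3)*(l - 2)*(l^2 + 3*l + 2) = (l - 3)*(l - 2)*(l + 2)*(l + 1)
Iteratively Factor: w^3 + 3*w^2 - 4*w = (w)*(w^2 + 3*w - 4) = w*(w - 1)*(w + 4)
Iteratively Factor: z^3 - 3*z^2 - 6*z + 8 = (z - 1)*(z^2 - 2*z - 8) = (z - 1)*(z + 2)*(z - 4)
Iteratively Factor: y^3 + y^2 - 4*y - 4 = (y + 2)*(y^2 - y - 2) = (y - 2)*(y + 2)*(y + 1)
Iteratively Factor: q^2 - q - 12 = (q + 3)*(q - 4)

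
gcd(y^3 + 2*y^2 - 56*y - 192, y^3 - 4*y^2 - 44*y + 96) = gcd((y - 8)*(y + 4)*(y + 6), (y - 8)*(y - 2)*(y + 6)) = y^2 - 2*y - 48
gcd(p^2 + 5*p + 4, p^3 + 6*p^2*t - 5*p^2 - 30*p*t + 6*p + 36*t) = 1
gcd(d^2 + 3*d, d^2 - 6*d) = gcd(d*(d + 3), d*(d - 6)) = d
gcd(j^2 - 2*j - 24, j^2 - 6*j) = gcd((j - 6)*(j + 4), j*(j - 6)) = j - 6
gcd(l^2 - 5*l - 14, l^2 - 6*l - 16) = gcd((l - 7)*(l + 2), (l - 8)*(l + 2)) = l + 2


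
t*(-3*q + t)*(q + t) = -3*q^2*t - 2*q*t^2 + t^3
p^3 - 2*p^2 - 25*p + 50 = (p - 5)*(p - 2)*(p + 5)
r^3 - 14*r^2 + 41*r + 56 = (r - 8)*(r - 7)*(r + 1)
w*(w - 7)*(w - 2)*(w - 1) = w^4 - 10*w^3 + 23*w^2 - 14*w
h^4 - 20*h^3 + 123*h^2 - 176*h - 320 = (h - 8)^2*(h - 5)*(h + 1)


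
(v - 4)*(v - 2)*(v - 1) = v^3 - 7*v^2 + 14*v - 8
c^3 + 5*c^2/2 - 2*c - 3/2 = (c - 1)*(c + 1/2)*(c + 3)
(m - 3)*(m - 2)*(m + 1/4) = m^3 - 19*m^2/4 + 19*m/4 + 3/2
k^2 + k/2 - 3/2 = (k - 1)*(k + 3/2)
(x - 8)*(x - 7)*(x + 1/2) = x^3 - 29*x^2/2 + 97*x/2 + 28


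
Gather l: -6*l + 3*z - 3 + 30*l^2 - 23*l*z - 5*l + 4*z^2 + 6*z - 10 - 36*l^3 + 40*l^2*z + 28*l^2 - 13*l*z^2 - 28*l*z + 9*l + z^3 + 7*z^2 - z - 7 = -36*l^3 + l^2*(40*z + 58) + l*(-13*z^2 - 51*z - 2) + z^3 + 11*z^2 + 8*z - 20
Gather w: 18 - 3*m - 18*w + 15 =-3*m - 18*w + 33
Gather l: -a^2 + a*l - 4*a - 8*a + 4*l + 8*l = -a^2 - 12*a + l*(a + 12)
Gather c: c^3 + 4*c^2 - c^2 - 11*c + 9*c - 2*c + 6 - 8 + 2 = c^3 + 3*c^2 - 4*c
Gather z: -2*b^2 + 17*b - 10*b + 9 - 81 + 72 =-2*b^2 + 7*b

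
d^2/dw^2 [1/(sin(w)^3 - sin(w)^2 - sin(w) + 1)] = (-7*sin(w) + 9*cos(w)^2 - 13)/((sin(w) - 1)*cos(w)^4)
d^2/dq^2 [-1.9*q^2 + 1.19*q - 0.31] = -3.80000000000000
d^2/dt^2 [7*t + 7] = 0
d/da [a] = 1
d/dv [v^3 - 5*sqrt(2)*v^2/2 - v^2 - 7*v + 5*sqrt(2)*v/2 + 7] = 3*v^2 - 5*sqrt(2)*v - 2*v - 7 + 5*sqrt(2)/2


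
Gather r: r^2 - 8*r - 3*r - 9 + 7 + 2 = r^2 - 11*r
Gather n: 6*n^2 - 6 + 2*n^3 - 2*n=2*n^3 + 6*n^2 - 2*n - 6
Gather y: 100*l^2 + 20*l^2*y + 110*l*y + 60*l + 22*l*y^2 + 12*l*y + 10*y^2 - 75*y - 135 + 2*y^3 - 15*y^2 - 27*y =100*l^2 + 60*l + 2*y^3 + y^2*(22*l - 5) + y*(20*l^2 + 122*l - 102) - 135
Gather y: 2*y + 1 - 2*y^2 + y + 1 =-2*y^2 + 3*y + 2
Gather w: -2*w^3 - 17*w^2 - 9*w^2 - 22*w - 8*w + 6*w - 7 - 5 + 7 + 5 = -2*w^3 - 26*w^2 - 24*w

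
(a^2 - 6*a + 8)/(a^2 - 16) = (a - 2)/(a + 4)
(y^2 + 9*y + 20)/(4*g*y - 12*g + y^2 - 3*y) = (y^2 + 9*y + 20)/(4*g*y - 12*g + y^2 - 3*y)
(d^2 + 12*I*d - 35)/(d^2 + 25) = (d + 7*I)/(d - 5*I)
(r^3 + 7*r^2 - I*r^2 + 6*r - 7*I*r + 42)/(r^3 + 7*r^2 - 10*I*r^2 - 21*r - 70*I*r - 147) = (r + 2*I)/(r - 7*I)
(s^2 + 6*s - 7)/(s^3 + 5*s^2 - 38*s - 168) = (s - 1)/(s^2 - 2*s - 24)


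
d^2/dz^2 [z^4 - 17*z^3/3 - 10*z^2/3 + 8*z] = 12*z^2 - 34*z - 20/3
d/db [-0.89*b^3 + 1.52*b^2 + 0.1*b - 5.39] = -2.67*b^2 + 3.04*b + 0.1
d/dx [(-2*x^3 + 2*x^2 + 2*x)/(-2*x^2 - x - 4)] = 2*(2*x^4 + 2*x^3 + 13*x^2 - 8*x - 4)/(4*x^4 + 4*x^3 + 17*x^2 + 8*x + 16)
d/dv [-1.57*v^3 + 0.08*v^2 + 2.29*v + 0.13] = -4.71*v^2 + 0.16*v + 2.29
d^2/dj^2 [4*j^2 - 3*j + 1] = 8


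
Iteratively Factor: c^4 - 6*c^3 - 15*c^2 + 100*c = (c - 5)*(c^3 - c^2 - 20*c) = c*(c - 5)*(c^2 - c - 20) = c*(c - 5)*(c + 4)*(c - 5)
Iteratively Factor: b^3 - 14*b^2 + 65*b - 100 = (b - 5)*(b^2 - 9*b + 20) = (b - 5)^2*(b - 4)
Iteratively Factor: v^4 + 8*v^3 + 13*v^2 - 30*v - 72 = (v + 3)*(v^3 + 5*v^2 - 2*v - 24) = (v - 2)*(v + 3)*(v^2 + 7*v + 12) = (v - 2)*(v + 3)^2*(v + 4)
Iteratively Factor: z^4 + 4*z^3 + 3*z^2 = (z)*(z^3 + 4*z^2 + 3*z) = z^2*(z^2 + 4*z + 3) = z^2*(z + 3)*(z + 1)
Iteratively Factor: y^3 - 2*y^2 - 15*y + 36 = (y + 4)*(y^2 - 6*y + 9) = (y - 3)*(y + 4)*(y - 3)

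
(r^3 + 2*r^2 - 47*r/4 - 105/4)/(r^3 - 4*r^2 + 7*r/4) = (2*r^2 + 11*r + 15)/(r*(2*r - 1))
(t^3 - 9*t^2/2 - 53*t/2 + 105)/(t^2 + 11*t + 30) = (t^2 - 19*t/2 + 21)/(t + 6)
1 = 1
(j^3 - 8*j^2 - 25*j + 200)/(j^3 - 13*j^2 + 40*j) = (j + 5)/j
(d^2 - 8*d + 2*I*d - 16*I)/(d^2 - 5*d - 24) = (d + 2*I)/(d + 3)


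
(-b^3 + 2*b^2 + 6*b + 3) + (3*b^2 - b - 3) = -b^3 + 5*b^2 + 5*b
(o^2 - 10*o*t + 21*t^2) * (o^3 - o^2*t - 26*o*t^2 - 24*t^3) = o^5 - 11*o^4*t + 5*o^3*t^2 + 215*o^2*t^3 - 306*o*t^4 - 504*t^5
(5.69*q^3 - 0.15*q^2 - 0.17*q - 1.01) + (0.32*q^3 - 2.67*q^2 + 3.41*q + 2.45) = 6.01*q^3 - 2.82*q^2 + 3.24*q + 1.44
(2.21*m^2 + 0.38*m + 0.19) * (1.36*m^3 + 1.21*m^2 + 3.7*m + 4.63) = 3.0056*m^5 + 3.1909*m^4 + 8.8952*m^3 + 11.8682*m^2 + 2.4624*m + 0.8797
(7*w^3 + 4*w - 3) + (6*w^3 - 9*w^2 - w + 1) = 13*w^3 - 9*w^2 + 3*w - 2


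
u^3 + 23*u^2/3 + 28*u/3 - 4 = (u - 1/3)*(u + 2)*(u + 6)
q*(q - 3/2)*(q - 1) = q^3 - 5*q^2/2 + 3*q/2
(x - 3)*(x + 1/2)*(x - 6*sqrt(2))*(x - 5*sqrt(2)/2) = x^4 - 17*sqrt(2)*x^3/2 - 5*x^3/2 + 57*x^2/2 + 85*sqrt(2)*x^2/4 - 75*x + 51*sqrt(2)*x/4 - 45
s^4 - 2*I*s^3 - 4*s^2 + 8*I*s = s*(s - 2)*(s + 2)*(s - 2*I)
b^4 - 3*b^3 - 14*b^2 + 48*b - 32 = (b - 4)*(b - 2)*(b - 1)*(b + 4)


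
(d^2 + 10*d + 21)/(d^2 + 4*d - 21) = (d + 3)/(d - 3)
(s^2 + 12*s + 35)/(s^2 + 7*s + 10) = (s + 7)/(s + 2)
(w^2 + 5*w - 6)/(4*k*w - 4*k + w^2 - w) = (w + 6)/(4*k + w)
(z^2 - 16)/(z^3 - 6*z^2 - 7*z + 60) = (z + 4)/(z^2 - 2*z - 15)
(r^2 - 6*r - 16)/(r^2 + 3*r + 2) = (r - 8)/(r + 1)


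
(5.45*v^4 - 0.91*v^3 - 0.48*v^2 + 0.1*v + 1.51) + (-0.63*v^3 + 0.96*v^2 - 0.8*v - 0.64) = 5.45*v^4 - 1.54*v^3 + 0.48*v^2 - 0.7*v + 0.87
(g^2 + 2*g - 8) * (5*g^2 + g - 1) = 5*g^4 + 11*g^3 - 39*g^2 - 10*g + 8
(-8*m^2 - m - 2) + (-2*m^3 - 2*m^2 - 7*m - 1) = -2*m^3 - 10*m^2 - 8*m - 3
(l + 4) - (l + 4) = 0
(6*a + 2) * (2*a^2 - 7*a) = 12*a^3 - 38*a^2 - 14*a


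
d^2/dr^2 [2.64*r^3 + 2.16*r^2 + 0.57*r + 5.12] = 15.84*r + 4.32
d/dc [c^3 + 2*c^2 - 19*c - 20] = 3*c^2 + 4*c - 19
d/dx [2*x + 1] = 2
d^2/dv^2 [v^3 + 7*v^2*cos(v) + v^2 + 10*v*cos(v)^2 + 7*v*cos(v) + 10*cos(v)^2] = -7*v^2*cos(v) - 28*v*sin(v) - 7*v*cos(v) - 20*v*cos(2*v) + 6*v - 20*sqrt(2)*sin(2*v + pi/4) + 14*sqrt(2)*cos(v + pi/4) + 2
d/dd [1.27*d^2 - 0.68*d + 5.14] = 2.54*d - 0.68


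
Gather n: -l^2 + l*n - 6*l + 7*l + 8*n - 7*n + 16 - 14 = -l^2 + l + n*(l + 1) + 2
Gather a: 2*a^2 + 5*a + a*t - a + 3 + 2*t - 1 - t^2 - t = 2*a^2 + a*(t + 4) - t^2 + t + 2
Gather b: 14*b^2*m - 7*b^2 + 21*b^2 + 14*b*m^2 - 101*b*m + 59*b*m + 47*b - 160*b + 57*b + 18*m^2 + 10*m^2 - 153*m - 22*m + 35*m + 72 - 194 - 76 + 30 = b^2*(14*m + 14) + b*(14*m^2 - 42*m - 56) + 28*m^2 - 140*m - 168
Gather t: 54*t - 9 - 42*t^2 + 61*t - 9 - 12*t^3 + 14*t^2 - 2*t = -12*t^3 - 28*t^2 + 113*t - 18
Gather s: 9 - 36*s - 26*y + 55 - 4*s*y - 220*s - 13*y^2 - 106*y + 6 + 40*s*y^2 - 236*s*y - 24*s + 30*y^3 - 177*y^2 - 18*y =s*(40*y^2 - 240*y - 280) + 30*y^3 - 190*y^2 - 150*y + 70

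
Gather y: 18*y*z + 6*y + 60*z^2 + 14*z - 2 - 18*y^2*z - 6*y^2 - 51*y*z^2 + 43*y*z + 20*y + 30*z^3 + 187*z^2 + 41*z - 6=y^2*(-18*z - 6) + y*(-51*z^2 + 61*z + 26) + 30*z^3 + 247*z^2 + 55*z - 8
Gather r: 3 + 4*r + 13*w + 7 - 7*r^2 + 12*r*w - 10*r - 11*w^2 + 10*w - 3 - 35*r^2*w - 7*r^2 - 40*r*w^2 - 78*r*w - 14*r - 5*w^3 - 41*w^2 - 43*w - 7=r^2*(-35*w - 14) + r*(-40*w^2 - 66*w - 20) - 5*w^3 - 52*w^2 - 20*w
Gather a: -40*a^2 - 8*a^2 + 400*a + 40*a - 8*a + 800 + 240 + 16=-48*a^2 + 432*a + 1056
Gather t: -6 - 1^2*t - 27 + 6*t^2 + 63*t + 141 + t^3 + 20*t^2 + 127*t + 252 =t^3 + 26*t^2 + 189*t + 360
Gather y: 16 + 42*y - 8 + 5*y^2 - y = 5*y^2 + 41*y + 8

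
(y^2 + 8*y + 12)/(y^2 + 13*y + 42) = (y + 2)/(y + 7)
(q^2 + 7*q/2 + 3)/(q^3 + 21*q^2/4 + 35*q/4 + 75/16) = 8*(q + 2)/(8*q^2 + 30*q + 25)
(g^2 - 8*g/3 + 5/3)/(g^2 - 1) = (g - 5/3)/(g + 1)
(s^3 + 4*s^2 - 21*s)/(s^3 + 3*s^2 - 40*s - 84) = s*(s - 3)/(s^2 - 4*s - 12)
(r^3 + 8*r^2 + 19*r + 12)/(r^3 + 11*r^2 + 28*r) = (r^2 + 4*r + 3)/(r*(r + 7))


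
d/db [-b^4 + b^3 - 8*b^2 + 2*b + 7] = -4*b^3 + 3*b^2 - 16*b + 2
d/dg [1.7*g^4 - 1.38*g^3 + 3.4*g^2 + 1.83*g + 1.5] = 6.8*g^3 - 4.14*g^2 + 6.8*g + 1.83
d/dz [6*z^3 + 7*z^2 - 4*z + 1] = 18*z^2 + 14*z - 4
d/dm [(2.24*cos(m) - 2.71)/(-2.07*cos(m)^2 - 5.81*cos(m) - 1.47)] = (-4.6368*cos(m)^2 + 11.2194*cos(m) + 19.0379)*sin(m)/(4.2849*cos(m)^4 + 24.0534*cos(m)^3 + 39.8419*cos(m)^2 + 17.0814*cos(m) + 2.1609)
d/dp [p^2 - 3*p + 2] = 2*p - 3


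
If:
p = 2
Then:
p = 2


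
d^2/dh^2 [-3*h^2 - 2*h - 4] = -6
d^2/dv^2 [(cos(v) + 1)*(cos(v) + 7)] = -8*cos(v) - 2*cos(2*v)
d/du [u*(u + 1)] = 2*u + 1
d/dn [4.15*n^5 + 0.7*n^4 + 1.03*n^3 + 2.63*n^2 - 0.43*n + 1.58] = 20.75*n^4 + 2.8*n^3 + 3.09*n^2 + 5.26*n - 0.43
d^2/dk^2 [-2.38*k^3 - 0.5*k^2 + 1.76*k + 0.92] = -14.28*k - 1.0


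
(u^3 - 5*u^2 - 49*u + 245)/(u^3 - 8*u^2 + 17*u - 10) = (u^2 - 49)/(u^2 - 3*u + 2)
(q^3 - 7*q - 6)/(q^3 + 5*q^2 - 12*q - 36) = (q + 1)/(q + 6)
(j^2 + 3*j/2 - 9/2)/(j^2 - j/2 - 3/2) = (j + 3)/(j + 1)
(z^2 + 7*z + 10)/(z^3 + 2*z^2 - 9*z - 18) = (z + 5)/(z^2 - 9)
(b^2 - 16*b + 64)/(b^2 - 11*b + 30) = (b^2 - 16*b + 64)/(b^2 - 11*b + 30)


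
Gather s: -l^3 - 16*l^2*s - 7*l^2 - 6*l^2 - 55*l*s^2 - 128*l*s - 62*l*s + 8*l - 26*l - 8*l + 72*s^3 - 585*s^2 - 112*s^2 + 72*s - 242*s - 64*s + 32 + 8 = -l^3 - 13*l^2 - 26*l + 72*s^3 + s^2*(-55*l - 697) + s*(-16*l^2 - 190*l - 234) + 40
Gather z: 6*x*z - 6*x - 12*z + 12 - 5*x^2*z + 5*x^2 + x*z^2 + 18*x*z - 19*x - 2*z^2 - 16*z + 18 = 5*x^2 - 25*x + z^2*(x - 2) + z*(-5*x^2 + 24*x - 28) + 30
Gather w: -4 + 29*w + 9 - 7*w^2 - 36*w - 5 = -7*w^2 - 7*w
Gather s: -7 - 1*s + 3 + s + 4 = 0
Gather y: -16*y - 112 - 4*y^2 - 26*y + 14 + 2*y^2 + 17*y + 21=-2*y^2 - 25*y - 77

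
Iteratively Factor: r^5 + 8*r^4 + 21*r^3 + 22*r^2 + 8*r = (r + 1)*(r^4 + 7*r^3 + 14*r^2 + 8*r) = (r + 1)^2*(r^3 + 6*r^2 + 8*r) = (r + 1)^2*(r + 2)*(r^2 + 4*r) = r*(r + 1)^2*(r + 2)*(r + 4)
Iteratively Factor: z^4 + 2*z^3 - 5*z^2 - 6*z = (z + 3)*(z^3 - z^2 - 2*z) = (z - 2)*(z + 3)*(z^2 + z) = (z - 2)*(z + 1)*(z + 3)*(z)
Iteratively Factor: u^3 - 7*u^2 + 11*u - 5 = (u - 5)*(u^2 - 2*u + 1) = (u - 5)*(u - 1)*(u - 1)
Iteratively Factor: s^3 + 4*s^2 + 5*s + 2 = (s + 2)*(s^2 + 2*s + 1) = (s + 1)*(s + 2)*(s + 1)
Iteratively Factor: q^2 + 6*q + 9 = (q + 3)*(q + 3)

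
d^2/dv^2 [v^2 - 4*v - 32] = 2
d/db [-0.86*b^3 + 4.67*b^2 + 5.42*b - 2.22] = -2.58*b^2 + 9.34*b + 5.42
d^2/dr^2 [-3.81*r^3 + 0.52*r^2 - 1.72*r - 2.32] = 1.04 - 22.86*r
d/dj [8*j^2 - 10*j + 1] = 16*j - 10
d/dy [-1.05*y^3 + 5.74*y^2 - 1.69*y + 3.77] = -3.15*y^2 + 11.48*y - 1.69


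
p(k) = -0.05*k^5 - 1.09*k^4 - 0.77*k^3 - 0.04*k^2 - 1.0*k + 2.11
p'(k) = -0.25*k^4 - 4.36*k^3 - 2.31*k^2 - 0.08*k - 1.0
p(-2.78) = -35.68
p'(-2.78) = 60.11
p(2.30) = -43.49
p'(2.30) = -73.45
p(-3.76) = -134.05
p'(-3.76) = 148.44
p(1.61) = -10.68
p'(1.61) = -26.99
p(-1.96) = -4.93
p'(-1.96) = 19.42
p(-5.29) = -526.19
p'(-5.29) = 384.44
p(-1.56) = 0.50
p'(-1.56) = 8.57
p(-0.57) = 2.70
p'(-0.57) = -0.92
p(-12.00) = -8821.73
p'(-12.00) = 2017.40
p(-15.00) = -14605.64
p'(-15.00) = 1539.20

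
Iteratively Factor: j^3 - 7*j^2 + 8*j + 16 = (j + 1)*(j^2 - 8*j + 16) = (j - 4)*(j + 1)*(j - 4)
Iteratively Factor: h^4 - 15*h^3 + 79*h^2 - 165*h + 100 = (h - 5)*(h^3 - 10*h^2 + 29*h - 20) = (h - 5)*(h - 1)*(h^2 - 9*h + 20) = (h - 5)*(h - 4)*(h - 1)*(h - 5)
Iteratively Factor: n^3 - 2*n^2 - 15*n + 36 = (n + 4)*(n^2 - 6*n + 9) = (n - 3)*(n + 4)*(n - 3)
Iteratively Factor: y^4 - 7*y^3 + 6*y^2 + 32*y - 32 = (y + 2)*(y^3 - 9*y^2 + 24*y - 16) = (y - 4)*(y + 2)*(y^2 - 5*y + 4) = (y - 4)*(y - 1)*(y + 2)*(y - 4)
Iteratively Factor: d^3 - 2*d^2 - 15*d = (d + 3)*(d^2 - 5*d) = d*(d + 3)*(d - 5)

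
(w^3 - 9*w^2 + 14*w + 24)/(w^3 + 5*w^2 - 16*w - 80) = (w^2 - 5*w - 6)/(w^2 + 9*w + 20)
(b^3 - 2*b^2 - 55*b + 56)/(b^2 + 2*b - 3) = (b^2 - b - 56)/(b + 3)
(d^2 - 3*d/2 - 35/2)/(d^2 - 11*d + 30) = (d + 7/2)/(d - 6)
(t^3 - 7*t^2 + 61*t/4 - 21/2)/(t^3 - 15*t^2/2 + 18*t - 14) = (t - 3/2)/(t - 2)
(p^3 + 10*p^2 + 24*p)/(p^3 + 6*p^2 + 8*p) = (p + 6)/(p + 2)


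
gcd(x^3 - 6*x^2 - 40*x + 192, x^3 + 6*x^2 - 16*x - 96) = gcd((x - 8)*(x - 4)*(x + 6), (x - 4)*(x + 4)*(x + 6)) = x^2 + 2*x - 24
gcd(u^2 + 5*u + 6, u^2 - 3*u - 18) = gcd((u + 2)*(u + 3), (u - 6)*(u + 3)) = u + 3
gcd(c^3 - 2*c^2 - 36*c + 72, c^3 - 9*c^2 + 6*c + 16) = c - 2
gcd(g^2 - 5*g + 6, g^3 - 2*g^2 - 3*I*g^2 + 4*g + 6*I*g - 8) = g - 2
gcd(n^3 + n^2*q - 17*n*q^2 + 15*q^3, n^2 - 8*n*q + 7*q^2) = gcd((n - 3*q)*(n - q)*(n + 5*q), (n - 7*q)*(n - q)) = -n + q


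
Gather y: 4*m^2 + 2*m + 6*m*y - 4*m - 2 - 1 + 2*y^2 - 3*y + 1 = 4*m^2 - 2*m + 2*y^2 + y*(6*m - 3) - 2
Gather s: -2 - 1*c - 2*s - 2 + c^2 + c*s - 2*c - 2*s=c^2 - 3*c + s*(c - 4) - 4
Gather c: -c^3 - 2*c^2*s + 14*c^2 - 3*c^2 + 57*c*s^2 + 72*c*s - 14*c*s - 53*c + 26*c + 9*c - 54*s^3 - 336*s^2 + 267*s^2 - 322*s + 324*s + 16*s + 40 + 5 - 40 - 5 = -c^3 + c^2*(11 - 2*s) + c*(57*s^2 + 58*s - 18) - 54*s^3 - 69*s^2 + 18*s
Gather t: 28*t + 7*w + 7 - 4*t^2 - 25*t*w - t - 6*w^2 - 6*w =-4*t^2 + t*(27 - 25*w) - 6*w^2 + w + 7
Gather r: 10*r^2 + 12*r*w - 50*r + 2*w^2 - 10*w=10*r^2 + r*(12*w - 50) + 2*w^2 - 10*w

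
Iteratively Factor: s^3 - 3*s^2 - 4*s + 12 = (s - 3)*(s^2 - 4) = (s - 3)*(s - 2)*(s + 2)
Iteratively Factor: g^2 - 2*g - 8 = (g + 2)*(g - 4)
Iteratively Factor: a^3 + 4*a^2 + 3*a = (a + 3)*(a^2 + a) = a*(a + 3)*(a + 1)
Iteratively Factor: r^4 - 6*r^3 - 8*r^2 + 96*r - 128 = (r - 4)*(r^3 - 2*r^2 - 16*r + 32) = (r - 4)*(r - 2)*(r^2 - 16) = (r - 4)*(r - 2)*(r + 4)*(r - 4)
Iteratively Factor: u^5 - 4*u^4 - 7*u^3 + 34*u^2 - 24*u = (u - 1)*(u^4 - 3*u^3 - 10*u^2 + 24*u) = (u - 4)*(u - 1)*(u^3 + u^2 - 6*u) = (u - 4)*(u - 1)*(u + 3)*(u^2 - 2*u) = (u - 4)*(u - 2)*(u - 1)*(u + 3)*(u)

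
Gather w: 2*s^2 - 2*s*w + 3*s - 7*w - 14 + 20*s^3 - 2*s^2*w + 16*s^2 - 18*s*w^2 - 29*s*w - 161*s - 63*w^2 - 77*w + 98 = 20*s^3 + 18*s^2 - 158*s + w^2*(-18*s - 63) + w*(-2*s^2 - 31*s - 84) + 84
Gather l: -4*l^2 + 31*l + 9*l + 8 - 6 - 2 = -4*l^2 + 40*l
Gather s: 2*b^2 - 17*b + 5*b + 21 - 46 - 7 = 2*b^2 - 12*b - 32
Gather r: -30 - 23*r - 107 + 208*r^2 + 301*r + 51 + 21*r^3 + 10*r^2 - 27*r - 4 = 21*r^3 + 218*r^2 + 251*r - 90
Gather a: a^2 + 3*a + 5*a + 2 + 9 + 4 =a^2 + 8*a + 15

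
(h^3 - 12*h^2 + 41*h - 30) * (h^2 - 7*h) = h^5 - 19*h^4 + 125*h^3 - 317*h^2 + 210*h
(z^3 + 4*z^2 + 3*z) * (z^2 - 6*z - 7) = z^5 - 2*z^4 - 28*z^3 - 46*z^2 - 21*z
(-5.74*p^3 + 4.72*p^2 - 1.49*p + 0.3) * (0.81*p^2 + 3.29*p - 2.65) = -4.6494*p^5 - 15.0614*p^4 + 29.5329*p^3 - 17.1671*p^2 + 4.9355*p - 0.795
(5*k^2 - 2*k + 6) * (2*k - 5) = 10*k^3 - 29*k^2 + 22*k - 30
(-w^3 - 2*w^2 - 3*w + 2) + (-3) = -w^3 - 2*w^2 - 3*w - 1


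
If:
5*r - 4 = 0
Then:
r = 4/5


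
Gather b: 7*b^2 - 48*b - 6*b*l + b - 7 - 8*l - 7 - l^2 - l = 7*b^2 + b*(-6*l - 47) - l^2 - 9*l - 14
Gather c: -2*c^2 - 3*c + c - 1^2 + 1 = -2*c^2 - 2*c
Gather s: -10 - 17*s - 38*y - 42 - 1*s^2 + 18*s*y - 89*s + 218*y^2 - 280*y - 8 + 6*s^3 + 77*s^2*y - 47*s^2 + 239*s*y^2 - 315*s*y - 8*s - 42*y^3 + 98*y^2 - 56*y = 6*s^3 + s^2*(77*y - 48) + s*(239*y^2 - 297*y - 114) - 42*y^3 + 316*y^2 - 374*y - 60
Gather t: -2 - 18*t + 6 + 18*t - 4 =0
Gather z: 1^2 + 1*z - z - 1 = 0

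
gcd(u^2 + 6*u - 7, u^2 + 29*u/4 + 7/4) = u + 7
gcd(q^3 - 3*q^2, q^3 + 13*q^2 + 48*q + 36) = 1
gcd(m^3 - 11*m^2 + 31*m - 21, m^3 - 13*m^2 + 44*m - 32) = m - 1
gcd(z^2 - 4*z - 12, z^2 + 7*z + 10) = z + 2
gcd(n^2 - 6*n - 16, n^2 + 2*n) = n + 2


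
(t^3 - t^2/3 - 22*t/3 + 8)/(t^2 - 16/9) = 3*(t^2 + t - 6)/(3*t + 4)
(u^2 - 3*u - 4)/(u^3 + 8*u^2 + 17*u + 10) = (u - 4)/(u^2 + 7*u + 10)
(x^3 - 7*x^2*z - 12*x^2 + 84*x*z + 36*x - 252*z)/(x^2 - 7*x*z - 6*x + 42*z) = x - 6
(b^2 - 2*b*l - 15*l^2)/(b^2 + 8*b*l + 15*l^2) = (b - 5*l)/(b + 5*l)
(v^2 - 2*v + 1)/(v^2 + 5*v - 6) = (v - 1)/(v + 6)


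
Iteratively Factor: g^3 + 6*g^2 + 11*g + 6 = (g + 1)*(g^2 + 5*g + 6) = (g + 1)*(g + 3)*(g + 2)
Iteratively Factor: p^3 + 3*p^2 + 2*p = (p)*(p^2 + 3*p + 2) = p*(p + 2)*(p + 1)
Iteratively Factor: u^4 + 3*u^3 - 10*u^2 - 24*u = (u + 2)*(u^3 + u^2 - 12*u) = u*(u + 2)*(u^2 + u - 12) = u*(u + 2)*(u + 4)*(u - 3)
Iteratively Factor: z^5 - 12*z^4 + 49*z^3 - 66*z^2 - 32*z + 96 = (z - 4)*(z^4 - 8*z^3 + 17*z^2 + 2*z - 24) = (z - 4)*(z - 3)*(z^3 - 5*z^2 + 2*z + 8) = (z - 4)*(z - 3)*(z + 1)*(z^2 - 6*z + 8) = (z - 4)^2*(z - 3)*(z + 1)*(z - 2)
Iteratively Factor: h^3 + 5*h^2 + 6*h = (h + 2)*(h^2 + 3*h) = (h + 2)*(h + 3)*(h)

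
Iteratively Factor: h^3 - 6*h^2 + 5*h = (h - 5)*(h^2 - h) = (h - 5)*(h - 1)*(h)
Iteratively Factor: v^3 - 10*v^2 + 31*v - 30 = (v - 5)*(v^2 - 5*v + 6) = (v - 5)*(v - 3)*(v - 2)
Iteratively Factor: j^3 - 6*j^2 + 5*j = (j)*(j^2 - 6*j + 5) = j*(j - 1)*(j - 5)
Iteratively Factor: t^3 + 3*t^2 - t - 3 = (t - 1)*(t^2 + 4*t + 3) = (t - 1)*(t + 3)*(t + 1)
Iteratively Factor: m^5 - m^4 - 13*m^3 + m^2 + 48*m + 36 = (m - 3)*(m^4 + 2*m^3 - 7*m^2 - 20*m - 12) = (m - 3)*(m + 2)*(m^3 - 7*m - 6) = (m - 3)*(m + 1)*(m + 2)*(m^2 - m - 6) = (m - 3)*(m + 1)*(m + 2)^2*(m - 3)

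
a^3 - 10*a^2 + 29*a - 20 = (a - 5)*(a - 4)*(a - 1)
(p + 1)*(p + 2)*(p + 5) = p^3 + 8*p^2 + 17*p + 10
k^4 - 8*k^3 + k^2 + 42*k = k*(k - 7)*(k - 3)*(k + 2)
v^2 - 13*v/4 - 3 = (v - 4)*(v + 3/4)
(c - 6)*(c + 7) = c^2 + c - 42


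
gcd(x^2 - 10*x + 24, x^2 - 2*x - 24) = x - 6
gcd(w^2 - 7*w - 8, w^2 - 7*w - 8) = w^2 - 7*w - 8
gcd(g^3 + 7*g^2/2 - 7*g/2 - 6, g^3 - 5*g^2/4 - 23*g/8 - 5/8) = g + 1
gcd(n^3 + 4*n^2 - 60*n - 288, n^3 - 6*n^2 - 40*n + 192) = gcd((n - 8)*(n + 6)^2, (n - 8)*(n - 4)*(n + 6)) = n^2 - 2*n - 48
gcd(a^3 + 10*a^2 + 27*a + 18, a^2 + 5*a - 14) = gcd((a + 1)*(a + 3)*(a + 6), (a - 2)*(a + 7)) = 1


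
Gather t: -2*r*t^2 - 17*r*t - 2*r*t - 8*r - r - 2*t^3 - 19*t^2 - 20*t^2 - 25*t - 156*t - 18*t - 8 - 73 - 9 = -9*r - 2*t^3 + t^2*(-2*r - 39) + t*(-19*r - 199) - 90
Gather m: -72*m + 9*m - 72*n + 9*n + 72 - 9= -63*m - 63*n + 63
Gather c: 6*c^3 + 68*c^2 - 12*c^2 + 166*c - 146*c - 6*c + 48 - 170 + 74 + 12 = 6*c^3 + 56*c^2 + 14*c - 36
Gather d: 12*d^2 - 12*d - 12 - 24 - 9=12*d^2 - 12*d - 45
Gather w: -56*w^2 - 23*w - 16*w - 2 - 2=-56*w^2 - 39*w - 4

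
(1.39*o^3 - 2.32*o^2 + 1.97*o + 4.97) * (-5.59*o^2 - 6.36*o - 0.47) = -7.7701*o^5 + 4.1284*o^4 + 3.0896*o^3 - 39.2211*o^2 - 32.5351*o - 2.3359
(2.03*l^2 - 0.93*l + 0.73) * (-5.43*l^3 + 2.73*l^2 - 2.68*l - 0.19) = -11.0229*l^5 + 10.5918*l^4 - 11.9432*l^3 + 4.0996*l^2 - 1.7797*l - 0.1387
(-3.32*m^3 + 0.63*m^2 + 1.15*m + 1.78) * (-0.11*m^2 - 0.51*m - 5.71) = 0.3652*m^5 + 1.6239*m^4 + 18.5094*m^3 - 4.3796*m^2 - 7.4743*m - 10.1638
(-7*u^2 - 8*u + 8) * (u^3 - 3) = -7*u^5 - 8*u^4 + 8*u^3 + 21*u^2 + 24*u - 24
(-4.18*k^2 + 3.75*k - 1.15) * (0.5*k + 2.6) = -2.09*k^3 - 8.993*k^2 + 9.175*k - 2.99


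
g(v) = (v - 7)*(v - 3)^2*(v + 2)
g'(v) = (v - 7)*(v - 3)^2 + (v - 7)*(v + 2)*(2*v - 6) + (v - 3)^2*(v + 2) = 4*v^3 - 33*v^2 + 50*v + 39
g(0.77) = -85.82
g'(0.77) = 59.76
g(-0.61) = -137.85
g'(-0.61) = -4.69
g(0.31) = -111.83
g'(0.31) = 51.45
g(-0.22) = -133.25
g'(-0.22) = 26.36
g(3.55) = -5.79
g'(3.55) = -20.43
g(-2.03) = 6.85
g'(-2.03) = -231.95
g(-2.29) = 75.39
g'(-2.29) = -296.59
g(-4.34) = 1429.62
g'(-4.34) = -1126.56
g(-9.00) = 16128.00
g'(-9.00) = -6000.00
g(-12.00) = 42750.00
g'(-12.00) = -12225.00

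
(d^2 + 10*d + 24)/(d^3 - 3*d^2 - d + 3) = (d^2 + 10*d + 24)/(d^3 - 3*d^2 - d + 3)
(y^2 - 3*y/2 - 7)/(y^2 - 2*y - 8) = (y - 7/2)/(y - 4)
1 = 1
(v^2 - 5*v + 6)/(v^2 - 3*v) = (v - 2)/v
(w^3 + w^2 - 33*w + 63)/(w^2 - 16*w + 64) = (w^3 + w^2 - 33*w + 63)/(w^2 - 16*w + 64)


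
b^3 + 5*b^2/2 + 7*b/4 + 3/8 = (b + 1/2)^2*(b + 3/2)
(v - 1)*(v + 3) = v^2 + 2*v - 3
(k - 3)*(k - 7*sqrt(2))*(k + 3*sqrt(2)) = k^3 - 4*sqrt(2)*k^2 - 3*k^2 - 42*k + 12*sqrt(2)*k + 126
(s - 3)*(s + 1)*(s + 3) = s^3 + s^2 - 9*s - 9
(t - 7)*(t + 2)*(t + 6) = t^3 + t^2 - 44*t - 84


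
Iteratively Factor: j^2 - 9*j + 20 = (j - 5)*(j - 4)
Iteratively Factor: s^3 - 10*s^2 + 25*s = (s)*(s^2 - 10*s + 25) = s*(s - 5)*(s - 5)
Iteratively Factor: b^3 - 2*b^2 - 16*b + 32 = (b - 4)*(b^2 + 2*b - 8) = (b - 4)*(b + 4)*(b - 2)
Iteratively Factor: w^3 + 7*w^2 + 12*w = (w + 3)*(w^2 + 4*w) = (w + 3)*(w + 4)*(w)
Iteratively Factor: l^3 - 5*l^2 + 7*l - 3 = (l - 3)*(l^2 - 2*l + 1) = (l - 3)*(l - 1)*(l - 1)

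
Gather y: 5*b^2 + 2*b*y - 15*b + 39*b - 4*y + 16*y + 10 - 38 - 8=5*b^2 + 24*b + y*(2*b + 12) - 36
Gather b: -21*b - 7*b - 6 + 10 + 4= 8 - 28*b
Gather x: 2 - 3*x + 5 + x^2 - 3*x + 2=x^2 - 6*x + 9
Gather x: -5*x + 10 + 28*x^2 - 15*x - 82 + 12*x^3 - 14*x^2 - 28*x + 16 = 12*x^3 + 14*x^2 - 48*x - 56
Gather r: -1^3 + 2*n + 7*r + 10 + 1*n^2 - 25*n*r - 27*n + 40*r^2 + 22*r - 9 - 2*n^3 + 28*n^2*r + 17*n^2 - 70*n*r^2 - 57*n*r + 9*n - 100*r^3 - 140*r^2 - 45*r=-2*n^3 + 18*n^2 - 16*n - 100*r^3 + r^2*(-70*n - 100) + r*(28*n^2 - 82*n - 16)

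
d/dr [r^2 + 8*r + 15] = 2*r + 8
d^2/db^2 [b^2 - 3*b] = 2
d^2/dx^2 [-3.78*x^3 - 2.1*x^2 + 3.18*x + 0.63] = -22.68*x - 4.2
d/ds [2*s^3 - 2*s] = 6*s^2 - 2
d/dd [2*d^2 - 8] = 4*d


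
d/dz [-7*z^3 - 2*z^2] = z*(-21*z - 4)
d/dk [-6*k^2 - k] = -12*k - 1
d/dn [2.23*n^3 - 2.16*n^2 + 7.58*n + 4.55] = 6.69*n^2 - 4.32*n + 7.58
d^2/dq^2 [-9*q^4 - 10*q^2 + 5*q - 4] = -108*q^2 - 20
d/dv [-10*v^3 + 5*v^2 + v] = -30*v^2 + 10*v + 1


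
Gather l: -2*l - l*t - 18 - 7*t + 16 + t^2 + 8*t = l*(-t - 2) + t^2 + t - 2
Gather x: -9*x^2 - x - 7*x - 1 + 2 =-9*x^2 - 8*x + 1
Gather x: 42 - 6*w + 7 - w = 49 - 7*w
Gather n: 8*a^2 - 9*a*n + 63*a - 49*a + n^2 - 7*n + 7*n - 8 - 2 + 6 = 8*a^2 - 9*a*n + 14*a + n^2 - 4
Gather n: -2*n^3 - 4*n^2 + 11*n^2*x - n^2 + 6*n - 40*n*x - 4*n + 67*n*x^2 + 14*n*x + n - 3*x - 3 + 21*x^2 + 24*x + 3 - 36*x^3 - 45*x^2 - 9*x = -2*n^3 + n^2*(11*x - 5) + n*(67*x^2 - 26*x + 3) - 36*x^3 - 24*x^2 + 12*x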